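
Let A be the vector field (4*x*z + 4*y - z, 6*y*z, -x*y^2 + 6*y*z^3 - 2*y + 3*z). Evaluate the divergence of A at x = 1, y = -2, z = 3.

∂A₁/∂x = 4*z
∂A₂/∂y = 6*z
∂A₃/∂z = 18*y*z^2 + 3
∇·A = 18*y*z^2 + 10*z + 3
At (1, -2, 3): -291.

-291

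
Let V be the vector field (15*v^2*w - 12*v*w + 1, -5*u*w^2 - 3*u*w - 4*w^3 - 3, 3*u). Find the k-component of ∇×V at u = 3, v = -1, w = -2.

-98

(∇×V)_3 = ∂V₂/∂u − ∂V₁/∂v
= -5*w^2 - 3*w − (30*v*w - 12*w)
= -30*v*w - 5*w^2 + 9*w
At (3, -1, -2): -98.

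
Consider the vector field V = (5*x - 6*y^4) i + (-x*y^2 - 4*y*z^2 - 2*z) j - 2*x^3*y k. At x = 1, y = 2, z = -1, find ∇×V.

(-16, 12, 188)

(∇×V)₁ = ∂V₃/∂y − ∂V₂/∂z = -2*x^3 + 8*y*z + 2
(∇×V)₂ = ∂V₁/∂z − ∂V₃/∂x = 6*x^2*y
(∇×V)₃ = ∂V₂/∂x − ∂V₁/∂y = 24*y^3 - y^2
∇×V = (-2*x^3 + 8*y*z + 2, 6*x^2*y, 24*y^3 - y^2)
At (1, 2, -1): (-16, 12, 188).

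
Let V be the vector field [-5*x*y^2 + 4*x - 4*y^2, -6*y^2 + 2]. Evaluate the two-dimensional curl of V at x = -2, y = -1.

∂V₂/∂x = 0
∂V₁/∂y = -10*x*y - 8*y
Scalar curl = 10*x*y + 8*y
At (-2, -1): 12.

12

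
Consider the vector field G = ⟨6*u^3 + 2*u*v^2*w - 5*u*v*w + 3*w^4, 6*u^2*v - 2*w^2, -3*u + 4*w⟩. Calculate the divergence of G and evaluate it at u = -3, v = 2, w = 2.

∂G₁/∂u = 18*u^2 + 2*v^2*w - 5*v*w
∂G₂/∂v = 6*u^2
∂G₃/∂w = 4
∇·G = 24*u^2 + 2*v^2*w - 5*v*w + 4
At (-3, 2, 2): 216.

216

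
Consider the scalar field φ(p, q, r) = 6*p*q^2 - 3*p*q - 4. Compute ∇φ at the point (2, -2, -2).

∂φ/∂p = 6*q^2 - 3*q
∂φ/∂q = 12*p*q - 3*p
∂φ/∂r = 0
∇φ = (6*q^2 - 3*q, 12*p*q - 3*p, 0)
At (2, -2, -2): (30, -54, 0).

(30, -54, 0)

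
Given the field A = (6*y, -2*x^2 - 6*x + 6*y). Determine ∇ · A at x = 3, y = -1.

∂A₁/∂x = 0
∂A₂/∂y = 6
∇·A = 6
At (3, -1): 6.

6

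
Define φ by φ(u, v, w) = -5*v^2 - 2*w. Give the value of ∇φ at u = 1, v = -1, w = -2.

(0, 10, -2)

∂φ/∂u = 0
∂φ/∂v = -10*v
∂φ/∂w = -2
∇φ = (0, -10*v, -2)
At (1, -1, -2): (0, 10, -2).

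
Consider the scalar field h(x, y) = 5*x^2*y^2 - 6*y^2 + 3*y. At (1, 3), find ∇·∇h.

∂²h/∂x² = 10*y^2
∂²h/∂y² = 2*(5*x^2 - 6)
∇²h = 10*x^2 + 10*y^2 - 12
At (1, 3): 88.

88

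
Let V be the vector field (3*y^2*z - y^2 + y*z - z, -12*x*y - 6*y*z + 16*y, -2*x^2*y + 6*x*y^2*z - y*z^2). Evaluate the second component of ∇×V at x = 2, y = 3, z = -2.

(∇×V)_2 = ∂V₁/∂z − ∂V₃/∂x
= 3*y^2 + y - 1 − (-4*x*y + 6*y^2*z)
= 4*x*y - 6*y^2*z + 3*y^2 + y - 1
At (2, 3, -2): 161.

161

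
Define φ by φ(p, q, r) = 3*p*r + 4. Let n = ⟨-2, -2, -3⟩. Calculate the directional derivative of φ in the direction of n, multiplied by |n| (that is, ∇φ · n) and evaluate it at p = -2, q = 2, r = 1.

12

∂φ/∂p = 3*r
∂φ/∂q = 0
∂φ/∂r = 3*p
∇φ at (-2, 2, 1) = (3, 0, -6)
∇φ · n = (3)(-2) + (0)(-2) + (-6)(-3) = 12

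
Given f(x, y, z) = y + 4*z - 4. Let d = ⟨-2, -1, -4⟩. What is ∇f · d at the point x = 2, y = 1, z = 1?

-17

∂f/∂x = 0
∂f/∂y = 1
∂f/∂z = 4
∇f at (2, 1, 1) = (0, 1, 4)
∇f · d = (0)(-2) + (1)(-1) + (4)(-4) = -17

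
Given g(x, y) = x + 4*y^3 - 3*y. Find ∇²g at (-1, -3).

∂²g/∂x² = 0
∂²g/∂y² = 24*y
∇²g = 24*y
At (-1, -3): -72.

-72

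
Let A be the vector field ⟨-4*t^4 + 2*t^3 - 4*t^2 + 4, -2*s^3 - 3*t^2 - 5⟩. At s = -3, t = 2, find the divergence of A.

-12

∂A₁/∂s = 0
∂A₂/∂t = -6*t
∇·A = -6*t
At (-3, 2): -12.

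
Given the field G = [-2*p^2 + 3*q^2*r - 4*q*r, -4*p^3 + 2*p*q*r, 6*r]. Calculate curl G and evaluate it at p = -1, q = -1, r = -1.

(∇×G)₁ = ∂G₃/∂q − ∂G₂/∂r = -2*p*q
(∇×G)₂ = ∂G₁/∂r − ∂G₃/∂p = 3*q^2 - 4*q
(∇×G)₃ = ∂G₂/∂p − ∂G₁/∂q = -12*p^2 - 4*q*r + 4*r
∇×G = (-2*p*q, 3*q^2 - 4*q, -12*p^2 - 4*q*r + 4*r)
At (-1, -1, -1): (-2, 7, -20).

(-2, 7, -20)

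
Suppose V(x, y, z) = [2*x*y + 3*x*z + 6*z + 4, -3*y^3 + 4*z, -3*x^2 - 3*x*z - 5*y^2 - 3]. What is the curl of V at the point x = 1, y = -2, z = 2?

(16, 21, -2)

(∇×V)₁ = ∂V₃/∂y − ∂V₂/∂z = -10*y - 4
(∇×V)₂ = ∂V₁/∂z − ∂V₃/∂x = 9*x + 3*z + 6
(∇×V)₃ = ∂V₂/∂x − ∂V₁/∂y = -2*x
∇×V = (-10*y - 4, 9*x + 3*z + 6, -2*x)
At (1, -2, 2): (16, 21, -2).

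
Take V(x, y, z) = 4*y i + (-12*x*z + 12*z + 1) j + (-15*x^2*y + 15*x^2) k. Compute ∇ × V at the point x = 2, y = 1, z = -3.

(∇×V)₁ = ∂V₃/∂y − ∂V₂/∂z = -15*x^2 + 12*x - 12
(∇×V)₂ = ∂V₁/∂z − ∂V₃/∂x = 30*x*y - 30*x
(∇×V)₃ = ∂V₂/∂x − ∂V₁/∂y = -12*z - 4
∇×V = (-15*x^2 + 12*x - 12, 30*x*y - 30*x, -12*z - 4)
At (2, 1, -3): (-48, 0, 32).

(-48, 0, 32)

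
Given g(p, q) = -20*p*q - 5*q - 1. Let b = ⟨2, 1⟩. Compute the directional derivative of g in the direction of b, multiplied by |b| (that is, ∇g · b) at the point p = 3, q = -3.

55

∂g/∂p = -20*q
∂g/∂q = -20*p - 5
∇g at (3, -3) = (60, -65)
∇g · b = (60)(2) + (-65)(1) = 55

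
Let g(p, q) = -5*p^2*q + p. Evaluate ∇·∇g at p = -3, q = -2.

∂²g/∂p² = -10*q
∂²g/∂q² = 0
∇²g = -10*q
At (-3, -2): 20.

20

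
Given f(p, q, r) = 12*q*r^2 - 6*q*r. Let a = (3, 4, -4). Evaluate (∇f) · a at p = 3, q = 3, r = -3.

1440

∂f/∂p = 0
∂f/∂q = 12*r^2 - 6*r
∂f/∂r = 24*q*r - 6*q
∇f at (3, 3, -3) = (0, 126, -234)
∇f · a = (0)(3) + (126)(4) + (-234)(-4) = 1440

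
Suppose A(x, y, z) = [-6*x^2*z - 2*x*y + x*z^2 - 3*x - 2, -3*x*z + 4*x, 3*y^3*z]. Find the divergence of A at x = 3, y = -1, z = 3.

-103

∂A₁/∂x = -12*x*z - 2*y + z^2 - 3
∂A₂/∂y = 0
∂A₃/∂z = 3*y^3
∇·A = -12*x*z + 3*y^3 - 2*y + z^2 - 3
At (3, -1, 3): -103.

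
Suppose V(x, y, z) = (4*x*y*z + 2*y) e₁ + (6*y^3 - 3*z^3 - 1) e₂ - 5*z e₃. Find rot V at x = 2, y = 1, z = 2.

(∇×V)₁ = ∂V₃/∂y − ∂V₂/∂z = 9*z^2
(∇×V)₂ = ∂V₁/∂z − ∂V₃/∂x = 4*x*y
(∇×V)₃ = ∂V₂/∂x − ∂V₁/∂y = -4*x*z - 2
∇×V = (9*z^2, 4*x*y, -4*x*z - 2)
At (2, 1, 2): (36, 8, -18).

(36, 8, -18)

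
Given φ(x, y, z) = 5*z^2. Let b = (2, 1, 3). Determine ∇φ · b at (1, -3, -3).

∂φ/∂x = 0
∂φ/∂y = 0
∂φ/∂z = 10*z
∇φ at (1, -3, -3) = (0, 0, -30)
∇φ · b = (0)(2) + (0)(1) + (-30)(3) = -90

-90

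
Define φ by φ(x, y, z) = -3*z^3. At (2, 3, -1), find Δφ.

18

∂²φ/∂x² = 0
∂²φ/∂y² = 0
∂²φ/∂z² = -18*z
∇²φ = -18*z
At (2, 3, -1): 18.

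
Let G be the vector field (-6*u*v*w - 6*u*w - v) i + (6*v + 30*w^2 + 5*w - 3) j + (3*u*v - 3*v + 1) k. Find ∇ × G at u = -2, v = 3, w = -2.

(106, 39, 25)

(∇×G)₁ = ∂G₃/∂v − ∂G₂/∂w = 3*u - 60*w - 8
(∇×G)₂ = ∂G₁/∂w − ∂G₃/∂u = -6*u*v - 6*u - 3*v
(∇×G)₃ = ∂G₂/∂u − ∂G₁/∂v = 6*u*w + 1
∇×G = (3*u - 60*w - 8, -6*u*v - 6*u - 3*v, 6*u*w + 1)
At (-2, 3, -2): (106, 39, 25).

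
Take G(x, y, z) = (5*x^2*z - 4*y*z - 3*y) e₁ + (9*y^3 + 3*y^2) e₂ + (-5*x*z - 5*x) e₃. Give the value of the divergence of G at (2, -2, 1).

106

∂G₁/∂x = 10*x*z
∂G₂/∂y = 27*y^2 + 6*y
∂G₃/∂z = -5*x
∇·G = 10*x*z - 5*x + 27*y^2 + 6*y
At (2, -2, 1): 106.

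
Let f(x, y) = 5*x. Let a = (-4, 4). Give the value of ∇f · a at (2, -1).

∂f/∂x = 5
∂f/∂y = 0
∇f at (2, -1) = (5, 0)
∇f · a = (5)(-4) + (0)(4) = -20

-20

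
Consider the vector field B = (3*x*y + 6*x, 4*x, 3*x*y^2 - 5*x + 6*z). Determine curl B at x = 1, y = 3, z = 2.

(18, -22, 1)

(∇×B)₁ = ∂B₃/∂y − ∂B₂/∂z = 6*x*y
(∇×B)₂ = ∂B₁/∂z − ∂B₃/∂x = -3*y^2 + 5
(∇×B)₃ = ∂B₂/∂x − ∂B₁/∂y = -3*x + 4
∇×B = (6*x*y, -3*y^2 + 5, -3*x + 4)
At (1, 3, 2): (18, -22, 1).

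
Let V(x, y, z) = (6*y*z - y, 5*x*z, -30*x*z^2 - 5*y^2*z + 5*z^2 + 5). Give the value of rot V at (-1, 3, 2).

(∇×V)₁ = ∂V₃/∂y − ∂V₂/∂z = -5*x - 10*y*z
(∇×V)₂ = ∂V₁/∂z − ∂V₃/∂x = 6*y + 30*z^2
(∇×V)₃ = ∂V₂/∂x − ∂V₁/∂y = -z + 1
∇×V = (-5*x - 10*y*z, 6*y + 30*z^2, -z + 1)
At (-1, 3, 2): (-55, 138, -1).

(-55, 138, -1)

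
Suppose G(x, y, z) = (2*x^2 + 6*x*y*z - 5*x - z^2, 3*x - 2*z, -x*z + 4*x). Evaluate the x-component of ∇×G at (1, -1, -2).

(∇×G)_1 = ∂G₃/∂y − ∂G₂/∂z
= 0 − (-2)
= 2
At (1, -1, -2): 2.

2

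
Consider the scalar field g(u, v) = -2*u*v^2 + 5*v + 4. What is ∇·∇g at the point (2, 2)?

∂²g/∂u² = 0
∂²g/∂v² = -4*u
∇²g = -4*u
At (2, 2): -8.

-8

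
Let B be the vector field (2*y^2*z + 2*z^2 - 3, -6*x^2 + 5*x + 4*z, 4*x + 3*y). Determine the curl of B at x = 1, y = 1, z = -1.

(∇×B)₁ = ∂B₃/∂y − ∂B₂/∂z = -1
(∇×B)₂ = ∂B₁/∂z − ∂B₃/∂x = 2*y^2 + 4*z - 4
(∇×B)₃ = ∂B₂/∂x − ∂B₁/∂y = -12*x - 4*y*z + 5
∇×B = (-1, 2*y^2 + 4*z - 4, -12*x - 4*y*z + 5)
At (1, 1, -1): (-1, -6, -3).

(-1, -6, -3)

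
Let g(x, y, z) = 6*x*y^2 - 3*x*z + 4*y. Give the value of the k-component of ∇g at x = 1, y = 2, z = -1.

-3

(∇g)_3 = ∂g/∂z = -3*x
At (1, 2, -1): -3.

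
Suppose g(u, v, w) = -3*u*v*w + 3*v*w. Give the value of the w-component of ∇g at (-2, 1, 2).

9

(∇g)_3 = ∂g/∂w = -3*u*v + 3*v
At (-2, 1, 2): 9.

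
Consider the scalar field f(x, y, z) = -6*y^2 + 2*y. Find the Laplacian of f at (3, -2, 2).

-12

∂²f/∂x² = 0
∂²f/∂y² = -12
∂²f/∂z² = 0
∇²f = -12
At (3, -2, 2): -12.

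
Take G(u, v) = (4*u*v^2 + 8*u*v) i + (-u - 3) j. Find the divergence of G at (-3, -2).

0

∂G₁/∂u = 4*v^2 + 8*v
∂G₂/∂v = 0
∇·G = 4*v^2 + 8*v
At (-3, -2): 0.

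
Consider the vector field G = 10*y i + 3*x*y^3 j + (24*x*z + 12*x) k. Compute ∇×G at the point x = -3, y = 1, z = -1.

(0, 12, -7)

(∇×G)₁ = ∂G₃/∂y − ∂G₂/∂z = 0
(∇×G)₂ = ∂G₁/∂z − ∂G₃/∂x = -24*z - 12
(∇×G)₃ = ∂G₂/∂x − ∂G₁/∂y = 3*y^3 - 10
∇×G = (0, -24*z - 12, 3*y^3 - 10)
At (-3, 1, -1): (0, 12, -7).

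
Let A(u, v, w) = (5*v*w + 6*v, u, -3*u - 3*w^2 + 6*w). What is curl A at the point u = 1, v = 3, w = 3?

(∇×A)₁ = ∂A₃/∂v − ∂A₂/∂w = 0
(∇×A)₂ = ∂A₁/∂w − ∂A₃/∂u = 5*v + 3
(∇×A)₃ = ∂A₂/∂u − ∂A₁/∂v = -5*w - 5
∇×A = (0, 5*v + 3, -5*w - 5)
At (1, 3, 3): (0, 18, -20).

(0, 18, -20)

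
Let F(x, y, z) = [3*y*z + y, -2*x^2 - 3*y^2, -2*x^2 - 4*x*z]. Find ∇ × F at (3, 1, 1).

(∇×F)₁ = ∂F₃/∂y − ∂F₂/∂z = 0
(∇×F)₂ = ∂F₁/∂z − ∂F₃/∂x = 4*x + 3*y + 4*z
(∇×F)₃ = ∂F₂/∂x − ∂F₁/∂y = -4*x - 3*z - 1
∇×F = (0, 4*x + 3*y + 4*z, -4*x - 3*z - 1)
At (3, 1, 1): (0, 19, -16).

(0, 19, -16)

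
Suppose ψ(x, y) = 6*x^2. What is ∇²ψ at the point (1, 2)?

∂²ψ/∂x² = 12
∂²ψ/∂y² = 0
∇²ψ = 12
At (1, 2): 12.

12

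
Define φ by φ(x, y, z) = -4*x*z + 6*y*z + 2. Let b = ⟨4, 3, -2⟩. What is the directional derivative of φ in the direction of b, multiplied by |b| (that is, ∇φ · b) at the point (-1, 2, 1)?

-30

∂φ/∂x = -4*z
∂φ/∂y = 6*z
∂φ/∂z = -4*x + 6*y
∇φ at (-1, 2, 1) = (-4, 6, 16)
∇φ · b = (-4)(4) + (6)(3) + (16)(-2) = -30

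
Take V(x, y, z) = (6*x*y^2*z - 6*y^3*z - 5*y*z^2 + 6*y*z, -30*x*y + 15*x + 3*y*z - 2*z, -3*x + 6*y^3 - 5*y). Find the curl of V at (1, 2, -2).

(∇×V)₁ = ∂V₃/∂y − ∂V₂/∂z = 18*y^2 - 3*y - 3
(∇×V)₂ = ∂V₁/∂z − ∂V₃/∂x = 6*x*y^2 - 6*y^3 - 10*y*z + 6*y + 3
(∇×V)₃ = ∂V₂/∂x − ∂V₁/∂y = -12*x*y*z + 18*y^2*z - 30*y + 5*z^2 - 6*z + 15
∇×V = (18*y^2 - 3*y - 3, 6*x*y^2 - 6*y^3 - 10*y*z + 6*y + 3, -12*x*y*z + 18*y^2*z - 30*y + 5*z^2 - 6*z + 15)
At (1, 2, -2): (63, 31, -109).

(63, 31, -109)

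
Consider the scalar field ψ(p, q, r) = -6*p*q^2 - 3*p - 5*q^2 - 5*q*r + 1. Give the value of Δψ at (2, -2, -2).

-34

∂²ψ/∂p² = 0
∂²ψ/∂q² = -2*(6*p + 5)
∂²ψ/∂r² = 0
∇²ψ = -12*p - 10
At (2, -2, -2): -34.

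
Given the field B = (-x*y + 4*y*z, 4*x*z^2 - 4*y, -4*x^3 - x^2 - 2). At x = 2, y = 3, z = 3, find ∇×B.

(-48, 64, 26)

(∇×B)₁ = ∂B₃/∂y − ∂B₂/∂z = -8*x*z
(∇×B)₂ = ∂B₁/∂z − ∂B₃/∂x = 12*x^2 + 2*x + 4*y
(∇×B)₃ = ∂B₂/∂x − ∂B₁/∂y = x + 4*z^2 - 4*z
∇×B = (-8*x*z, 12*x^2 + 2*x + 4*y, x + 4*z^2 - 4*z)
At (2, 3, 3): (-48, 64, 26).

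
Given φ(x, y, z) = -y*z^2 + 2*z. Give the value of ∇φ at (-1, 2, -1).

(0, -1, 6)

∂φ/∂x = 0
∂φ/∂y = -z^2
∂φ/∂z = -2*y*z + 2
∇φ = (0, -z^2, -2*y*z + 2)
At (-1, 2, -1): (0, -1, 6).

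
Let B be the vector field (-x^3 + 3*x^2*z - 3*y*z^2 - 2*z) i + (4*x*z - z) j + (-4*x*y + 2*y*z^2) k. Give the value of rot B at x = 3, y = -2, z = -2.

(∇×B)₁ = ∂B₃/∂y − ∂B₂/∂z = -8*x + 2*z^2 + 1
(∇×B)₂ = ∂B₁/∂z − ∂B₃/∂x = 3*x^2 - 6*y*z + 4*y - 2
(∇×B)₃ = ∂B₂/∂x − ∂B₁/∂y = 3*z^2 + 4*z
∇×B = (-8*x + 2*z^2 + 1, 3*x^2 - 6*y*z + 4*y - 2, 3*z^2 + 4*z)
At (3, -2, -2): (-15, -7, 4).

(-15, -7, 4)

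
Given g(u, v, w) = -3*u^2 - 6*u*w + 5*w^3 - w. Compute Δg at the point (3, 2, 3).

84

∂²g/∂u² = -6
∂²g/∂v² = 0
∂²g/∂w² = 30*w
∇²g = 30*w - 6
At (3, 2, 3): 84.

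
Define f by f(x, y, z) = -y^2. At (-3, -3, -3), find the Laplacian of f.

∂²f/∂x² = 0
∂²f/∂y² = -2
∂²f/∂z² = 0
∇²f = -2
At (-3, -3, -3): -2.

-2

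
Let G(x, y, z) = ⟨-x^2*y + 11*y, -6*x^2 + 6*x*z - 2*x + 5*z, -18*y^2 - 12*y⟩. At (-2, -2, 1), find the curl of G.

(67, 0, 21)

(∇×G)₁ = ∂G₃/∂y − ∂G₂/∂z = -6*x - 36*y - 17
(∇×G)₂ = ∂G₁/∂z − ∂G₃/∂x = 0
(∇×G)₃ = ∂G₂/∂x − ∂G₁/∂y = x^2 - 12*x + 6*z - 13
∇×G = (-6*x - 36*y - 17, 0, x^2 - 12*x + 6*z - 13)
At (-2, -2, 1): (67, 0, 21).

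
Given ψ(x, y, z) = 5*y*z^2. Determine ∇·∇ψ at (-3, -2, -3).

∂²ψ/∂x² = 0
∂²ψ/∂y² = 0
∂²ψ/∂z² = 10*y
∇²ψ = 10*y
At (-3, -2, -3): -20.

-20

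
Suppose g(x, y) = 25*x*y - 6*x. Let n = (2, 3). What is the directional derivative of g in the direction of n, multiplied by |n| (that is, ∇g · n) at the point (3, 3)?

363

∂g/∂x = 25*y - 6
∂g/∂y = 25*x
∇g at (3, 3) = (69, 75)
∇g · n = (69)(2) + (75)(3) = 363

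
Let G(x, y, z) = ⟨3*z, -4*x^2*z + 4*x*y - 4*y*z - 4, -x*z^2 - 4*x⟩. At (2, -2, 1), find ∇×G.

(8, 8, -24)

(∇×G)₁ = ∂G₃/∂y − ∂G₂/∂z = 4*x^2 + 4*y
(∇×G)₂ = ∂G₁/∂z − ∂G₃/∂x = z^2 + 7
(∇×G)₃ = ∂G₂/∂x − ∂G₁/∂y = -8*x*z + 4*y
∇×G = (4*x^2 + 4*y, z^2 + 7, -8*x*z + 4*y)
At (2, -2, 1): (8, 8, -24).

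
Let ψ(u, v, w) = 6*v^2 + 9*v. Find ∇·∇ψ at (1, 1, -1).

∂²ψ/∂u² = 0
∂²ψ/∂v² = 12
∂²ψ/∂w² = 0
∇²ψ = 12
At (1, 1, -1): 12.

12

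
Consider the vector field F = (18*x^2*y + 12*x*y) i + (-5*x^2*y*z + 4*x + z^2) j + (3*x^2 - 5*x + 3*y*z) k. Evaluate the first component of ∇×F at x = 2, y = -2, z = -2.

(∇×F)_1 = ∂F₃/∂y − ∂F₂/∂z
= 3*z − (-5*x^2*y + 2*z)
= 5*x^2*y + z
At (2, -2, -2): -42.

-42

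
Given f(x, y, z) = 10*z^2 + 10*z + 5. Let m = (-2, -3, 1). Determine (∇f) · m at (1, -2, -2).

∂f/∂x = 0
∂f/∂y = 0
∂f/∂z = 20*z + 10
∇f at (1, -2, -2) = (0, 0, -30)
∇f · m = (0)(-2) + (0)(-3) + (-30)(1) = -30

-30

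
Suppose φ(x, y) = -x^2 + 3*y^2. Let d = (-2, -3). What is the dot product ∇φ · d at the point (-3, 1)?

-30

∂φ/∂x = -2*x
∂φ/∂y = 6*y
∇φ at (-3, 1) = (6, 6)
∇φ · d = (6)(-2) + (6)(-3) = -30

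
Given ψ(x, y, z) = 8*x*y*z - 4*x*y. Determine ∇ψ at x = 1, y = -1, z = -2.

(20, -20, -8)

∂ψ/∂x = 8*y*z - 4*y
∂ψ/∂y = 8*x*z - 4*x
∂ψ/∂z = 8*x*y
∇ψ = (8*y*z - 4*y, 8*x*z - 4*x, 8*x*y)
At (1, -1, -2): (20, -20, -8).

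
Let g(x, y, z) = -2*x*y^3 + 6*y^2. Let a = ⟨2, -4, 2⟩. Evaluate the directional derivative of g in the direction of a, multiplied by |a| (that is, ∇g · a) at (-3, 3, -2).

-900

∂g/∂x = -2*y^3
∂g/∂y = -6*x*y^2 + 12*y
∂g/∂z = 0
∇g at (-3, 3, -2) = (-54, 198, 0)
∇g · a = (-54)(2) + (198)(-4) + (0)(2) = -900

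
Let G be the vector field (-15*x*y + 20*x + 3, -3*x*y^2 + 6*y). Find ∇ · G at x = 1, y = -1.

∂G₁/∂x = -15*y + 20
∂G₂/∂y = -6*x*y + 6
∇·G = -6*x*y - 15*y + 26
At (1, -1): 47.

47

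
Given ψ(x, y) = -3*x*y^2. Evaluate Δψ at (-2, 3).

12

∂²ψ/∂x² = 0
∂²ψ/∂y² = -6*x
∇²ψ = -6*x
At (-2, 3): 12.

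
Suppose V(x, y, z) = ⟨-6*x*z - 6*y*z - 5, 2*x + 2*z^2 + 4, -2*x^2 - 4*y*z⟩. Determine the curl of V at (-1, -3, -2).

(16, 20, -10)

(∇×V)₁ = ∂V₃/∂y − ∂V₂/∂z = -8*z
(∇×V)₂ = ∂V₁/∂z − ∂V₃/∂x = -2*x - 6*y
(∇×V)₃ = ∂V₂/∂x − ∂V₁/∂y = 6*z + 2
∇×V = (-8*z, -2*x - 6*y, 6*z + 2)
At (-1, -3, -2): (16, 20, -10).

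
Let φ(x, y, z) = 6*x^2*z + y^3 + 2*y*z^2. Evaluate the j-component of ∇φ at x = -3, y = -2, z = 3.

(∇φ)_2 = ∂φ/∂y = 3*y^2 + 2*z^2
At (-3, -2, 3): 30.

30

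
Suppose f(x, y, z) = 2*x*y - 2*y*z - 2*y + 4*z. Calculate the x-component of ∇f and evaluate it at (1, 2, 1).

(∇f)_1 = ∂f/∂x = 2*y
At (1, 2, 1): 4.

4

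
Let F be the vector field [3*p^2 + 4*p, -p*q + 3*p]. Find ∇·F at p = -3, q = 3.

-11

∂F₁/∂p = 6*p + 4
∂F₂/∂q = -p
∇·F = 5*p + 4
At (-3, 3): -11.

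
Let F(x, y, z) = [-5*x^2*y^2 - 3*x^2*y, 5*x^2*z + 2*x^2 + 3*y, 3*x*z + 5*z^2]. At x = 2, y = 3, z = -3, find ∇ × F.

(∇×F)₁ = ∂F₃/∂y − ∂F₂/∂z = -5*x^2
(∇×F)₂ = ∂F₁/∂z − ∂F₃/∂x = -3*z
(∇×F)₃ = ∂F₂/∂x − ∂F₁/∂y = 10*x^2*y + 3*x^2 + 10*x*z + 4*x
∇×F = (-5*x^2, -3*z, 10*x^2*y + 3*x^2 + 10*x*z + 4*x)
At (2, 3, -3): (-20, 9, 80).

(-20, 9, 80)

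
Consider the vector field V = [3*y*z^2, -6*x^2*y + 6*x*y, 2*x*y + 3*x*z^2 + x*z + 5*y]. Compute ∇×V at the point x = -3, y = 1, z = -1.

(∇×V)₁ = ∂V₃/∂y − ∂V₂/∂z = 2*x + 5
(∇×V)₂ = ∂V₁/∂z − ∂V₃/∂x = 6*y*z - 2*y - 3*z^2 - z
(∇×V)₃ = ∂V₂/∂x − ∂V₁/∂y = -12*x*y + 6*y - 3*z^2
∇×V = (2*x + 5, 6*y*z - 2*y - 3*z^2 - z, -12*x*y + 6*y - 3*z^2)
At (-3, 1, -1): (-1, -10, 39).

(-1, -10, 39)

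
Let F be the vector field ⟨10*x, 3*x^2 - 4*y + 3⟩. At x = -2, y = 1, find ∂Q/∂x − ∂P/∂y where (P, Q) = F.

-12

∂F₂/∂x = 6*x
∂F₁/∂y = 0
Scalar curl = 6*x
At (-2, 1): -12.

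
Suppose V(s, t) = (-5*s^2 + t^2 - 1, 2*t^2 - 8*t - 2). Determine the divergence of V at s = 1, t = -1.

-22

∂V₁/∂s = -10*s
∂V₂/∂t = 4*t - 8
∇·V = -10*s + 4*t - 8
At (1, -1): -22.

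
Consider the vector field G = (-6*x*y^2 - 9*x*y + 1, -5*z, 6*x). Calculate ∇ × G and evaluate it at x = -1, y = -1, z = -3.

(5, -6, 3)

(∇×G)₁ = ∂G₃/∂y − ∂G₂/∂z = 5
(∇×G)₂ = ∂G₁/∂z − ∂G₃/∂x = -6
(∇×G)₃ = ∂G₂/∂x − ∂G₁/∂y = 12*x*y + 9*x
∇×G = (5, -6, 12*x*y + 9*x)
At (-1, -1, -3): (5, -6, 3).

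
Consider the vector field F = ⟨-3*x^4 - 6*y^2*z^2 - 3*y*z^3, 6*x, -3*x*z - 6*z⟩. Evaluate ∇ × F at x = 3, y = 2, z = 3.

(∇×F)₁ = ∂F₃/∂y − ∂F₂/∂z = 0
(∇×F)₂ = ∂F₁/∂z − ∂F₃/∂x = -12*y^2*z - 9*y*z^2 + 3*z
(∇×F)₃ = ∂F₂/∂x − ∂F₁/∂y = 12*y*z^2 + 3*z^3 + 6
∇×F = (0, -12*y^2*z - 9*y*z^2 + 3*z, 12*y*z^2 + 3*z^3 + 6)
At (3, 2, 3): (0, -297, 303).

(0, -297, 303)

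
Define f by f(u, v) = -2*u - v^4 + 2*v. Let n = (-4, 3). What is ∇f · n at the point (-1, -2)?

110

∂f/∂u = -2
∂f/∂v = -4*v^3 + 2
∇f at (-1, -2) = (-2, 34)
∇f · n = (-2)(-4) + (34)(3) = 110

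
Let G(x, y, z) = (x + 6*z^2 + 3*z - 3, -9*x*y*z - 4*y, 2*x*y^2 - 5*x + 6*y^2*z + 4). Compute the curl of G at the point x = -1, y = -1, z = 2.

(-11, 30, 18)

(∇×G)₁ = ∂G₃/∂y − ∂G₂/∂z = 13*x*y + 12*y*z
(∇×G)₂ = ∂G₁/∂z − ∂G₃/∂x = -2*y^2 + 12*z + 8
(∇×G)₃ = ∂G₂/∂x − ∂G₁/∂y = -9*y*z
∇×G = (13*x*y + 12*y*z, -2*y^2 + 12*z + 8, -9*y*z)
At (-1, -1, 2): (-11, 30, 18).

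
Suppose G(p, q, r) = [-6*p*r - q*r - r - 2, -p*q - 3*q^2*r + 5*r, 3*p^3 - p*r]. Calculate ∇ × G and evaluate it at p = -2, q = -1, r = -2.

(∇×G)₁ = ∂G₃/∂q − ∂G₂/∂r = 3*q^2 - 5
(∇×G)₂ = ∂G₁/∂r − ∂G₃/∂p = -9*p^2 - 6*p - q + r - 1
(∇×G)₃ = ∂G₂/∂p − ∂G₁/∂q = -q + r
∇×G = (3*q^2 - 5, -9*p^2 - 6*p - q + r - 1, -q + r)
At (-2, -1, -2): (-2, -26, -1).

(-2, -26, -1)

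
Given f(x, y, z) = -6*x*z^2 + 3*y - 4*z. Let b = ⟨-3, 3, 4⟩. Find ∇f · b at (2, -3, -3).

∂f/∂x = -6*z^2
∂f/∂y = 3
∂f/∂z = -12*x*z - 4
∇f at (2, -3, -3) = (-54, 3, 68)
∇f · b = (-54)(-3) + (3)(3) + (68)(4) = 443

443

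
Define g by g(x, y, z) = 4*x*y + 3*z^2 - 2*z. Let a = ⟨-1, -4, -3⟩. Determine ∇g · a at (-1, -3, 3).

∂g/∂x = 4*y
∂g/∂y = 4*x
∂g/∂z = 6*z - 2
∇g at (-1, -3, 3) = (-12, -4, 16)
∇g · a = (-12)(-1) + (-4)(-4) + (16)(-3) = -20

-20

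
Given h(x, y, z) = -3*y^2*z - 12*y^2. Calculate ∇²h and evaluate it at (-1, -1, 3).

-42

∂²h/∂x² = 0
∂²h/∂y² = -6*(z + 4)
∂²h/∂z² = 0
∇²h = -6*z - 24
At (-1, -1, 3): -42.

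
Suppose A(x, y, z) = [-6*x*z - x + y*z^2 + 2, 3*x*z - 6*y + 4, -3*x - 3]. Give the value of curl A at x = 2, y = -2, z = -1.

(∇×A)₁ = ∂A₃/∂y − ∂A₂/∂z = -3*x
(∇×A)₂ = ∂A₁/∂z − ∂A₃/∂x = -6*x + 2*y*z + 3
(∇×A)₃ = ∂A₂/∂x − ∂A₁/∂y = -z^2 + 3*z
∇×A = (-3*x, -6*x + 2*y*z + 3, -z^2 + 3*z)
At (2, -2, -1): (-6, -5, -4).

(-6, -5, -4)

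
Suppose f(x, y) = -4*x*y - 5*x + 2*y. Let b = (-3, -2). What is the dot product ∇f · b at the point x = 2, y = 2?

51

∂f/∂x = -4*y - 5
∂f/∂y = -4*x + 2
∇f at (2, 2) = (-13, -6)
∇f · b = (-13)(-3) + (-6)(-2) = 51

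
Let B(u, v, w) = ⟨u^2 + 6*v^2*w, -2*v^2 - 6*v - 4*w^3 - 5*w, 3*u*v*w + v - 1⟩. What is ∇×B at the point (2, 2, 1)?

(24, 18, -24)

(∇×B)₁ = ∂B₃/∂v − ∂B₂/∂w = 3*u*w + 12*w^2 + 6
(∇×B)₂ = ∂B₁/∂w − ∂B₃/∂u = 6*v^2 - 3*v*w
(∇×B)₃ = ∂B₂/∂u − ∂B₁/∂v = -12*v*w
∇×B = (3*u*w + 12*w^2 + 6, 6*v^2 - 3*v*w, -12*v*w)
At (2, 2, 1): (24, 18, -24).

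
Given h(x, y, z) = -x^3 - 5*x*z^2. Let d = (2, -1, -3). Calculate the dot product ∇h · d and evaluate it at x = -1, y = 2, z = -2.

∂h/∂x = -3*x^2 - 5*z^2
∂h/∂y = 0
∂h/∂z = -10*x*z
∇h at (-1, 2, -2) = (-23, 0, -20)
∇h · d = (-23)(2) + (0)(-1) + (-20)(-3) = 14

14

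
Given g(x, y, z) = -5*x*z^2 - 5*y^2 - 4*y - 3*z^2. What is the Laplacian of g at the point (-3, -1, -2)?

∂²g/∂x² = 0
∂²g/∂y² = -10
∂²g/∂z² = -2*(5*x + 3)
∇²g = -10*x - 16
At (-3, -1, -2): 14.

14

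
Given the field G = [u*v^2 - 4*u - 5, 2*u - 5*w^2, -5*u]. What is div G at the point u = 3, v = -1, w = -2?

∂G₁/∂u = v^2 - 4
∂G₂/∂v = 0
∂G₃/∂w = 0
∇·G = v^2 - 4
At (3, -1, -2): -3.

-3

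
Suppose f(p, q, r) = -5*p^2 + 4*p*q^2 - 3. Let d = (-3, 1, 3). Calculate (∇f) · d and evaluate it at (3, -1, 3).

∂f/∂p = -10*p + 4*q^2
∂f/∂q = 8*p*q
∂f/∂r = 0
∇f at (3, -1, 3) = (-26, -24, 0)
∇f · d = (-26)(-3) + (-24)(1) + (0)(3) = 54

54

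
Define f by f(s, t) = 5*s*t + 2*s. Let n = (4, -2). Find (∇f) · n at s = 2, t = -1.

-32

∂f/∂s = 5*t + 2
∂f/∂t = 5*s
∇f at (2, -1) = (-3, 10)
∇f · n = (-3)(4) + (10)(-2) = -32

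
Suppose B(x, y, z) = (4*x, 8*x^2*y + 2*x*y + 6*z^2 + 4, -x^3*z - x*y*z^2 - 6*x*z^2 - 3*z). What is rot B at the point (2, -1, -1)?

(10, -7, -34)

(∇×B)₁ = ∂B₃/∂y − ∂B₂/∂z = -x*z^2 - 12*z
(∇×B)₂ = ∂B₁/∂z − ∂B₃/∂x = 3*x^2*z + y*z^2 + 6*z^2
(∇×B)₃ = ∂B₂/∂x − ∂B₁/∂y = 16*x*y + 2*y
∇×B = (-x*z^2 - 12*z, 3*x^2*z + y*z^2 + 6*z^2, 16*x*y + 2*y)
At (2, -1, -1): (10, -7, -34).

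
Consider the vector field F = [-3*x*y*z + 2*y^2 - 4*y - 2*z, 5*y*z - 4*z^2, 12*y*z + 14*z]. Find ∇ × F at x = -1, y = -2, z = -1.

(∇×F)₁ = ∂F₃/∂y − ∂F₂/∂z = -5*y + 20*z
(∇×F)₂ = ∂F₁/∂z − ∂F₃/∂x = -3*x*y - 2
(∇×F)₃ = ∂F₂/∂x − ∂F₁/∂y = 3*x*z - 4*y + 4
∇×F = (-5*y + 20*z, -3*x*y - 2, 3*x*z - 4*y + 4)
At (-1, -2, -1): (-10, -8, 15).

(-10, -8, 15)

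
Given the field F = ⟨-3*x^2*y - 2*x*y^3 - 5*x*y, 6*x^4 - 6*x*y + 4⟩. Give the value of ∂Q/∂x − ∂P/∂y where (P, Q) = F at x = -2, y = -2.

∂F₂/∂x = 24*x^3 - 6*y
∂F₁/∂y = -3*x^2 - 6*x*y^2 - 5*x
Scalar curl = 24*x^3 + 3*x^2 + 6*x*y^2 + 5*x - 6*y
At (-2, -2): -226.

-226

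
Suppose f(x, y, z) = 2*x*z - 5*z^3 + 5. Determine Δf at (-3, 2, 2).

∂²f/∂x² = 0
∂²f/∂y² = 0
∂²f/∂z² = -30*z
∇²f = -30*z
At (-3, 2, 2): -60.

-60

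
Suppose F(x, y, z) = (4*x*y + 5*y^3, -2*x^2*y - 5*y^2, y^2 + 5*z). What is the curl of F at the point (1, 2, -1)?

(4, 0, -72)

(∇×F)₁ = ∂F₃/∂y − ∂F₂/∂z = 2*y
(∇×F)₂ = ∂F₁/∂z − ∂F₃/∂x = 0
(∇×F)₃ = ∂F₂/∂x − ∂F₁/∂y = -4*x*y - 4*x - 15*y^2
∇×F = (2*y, 0, -4*x*y - 4*x - 15*y^2)
At (1, 2, -1): (4, 0, -72).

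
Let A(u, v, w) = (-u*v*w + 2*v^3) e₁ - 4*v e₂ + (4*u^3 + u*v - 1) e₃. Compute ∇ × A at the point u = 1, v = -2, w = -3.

(∇×A)₁ = ∂A₃/∂v − ∂A₂/∂w = u
(∇×A)₂ = ∂A₁/∂w − ∂A₃/∂u = -12*u^2 - u*v - v
(∇×A)₃ = ∂A₂/∂u − ∂A₁/∂v = u*w - 6*v^2
∇×A = (u, -12*u^2 - u*v - v, u*w - 6*v^2)
At (1, -2, -3): (1, -8, -27).

(1, -8, -27)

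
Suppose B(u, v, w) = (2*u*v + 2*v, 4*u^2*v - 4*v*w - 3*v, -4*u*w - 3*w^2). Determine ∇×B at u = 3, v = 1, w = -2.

(∇×B)₁ = ∂B₃/∂v − ∂B₂/∂w = 4*v
(∇×B)₂ = ∂B₁/∂w − ∂B₃/∂u = 4*w
(∇×B)₃ = ∂B₂/∂u − ∂B₁/∂v = 8*u*v - 2*u - 2
∇×B = (4*v, 4*w, 8*u*v - 2*u - 2)
At (3, 1, -2): (4, -8, 16).

(4, -8, 16)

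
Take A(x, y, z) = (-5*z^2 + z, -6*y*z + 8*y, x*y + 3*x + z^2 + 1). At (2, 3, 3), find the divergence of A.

∂A₁/∂x = 0
∂A₂/∂y = -6*z + 8
∂A₃/∂z = 2*z
∇·A = -4*z + 8
At (2, 3, 3): -4.

-4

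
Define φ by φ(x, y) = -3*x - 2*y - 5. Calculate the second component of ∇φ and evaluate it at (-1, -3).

(∇φ)_2 = ∂φ/∂y = -2
At (-1, -3): -2.

-2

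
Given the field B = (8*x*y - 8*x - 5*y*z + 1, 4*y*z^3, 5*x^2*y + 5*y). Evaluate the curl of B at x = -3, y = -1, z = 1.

(∇×B)₁ = ∂B₃/∂y − ∂B₂/∂z = 5*x^2 - 12*y*z^2 + 5
(∇×B)₂ = ∂B₁/∂z − ∂B₃/∂x = -10*x*y - 5*y
(∇×B)₃ = ∂B₂/∂x − ∂B₁/∂y = -8*x + 5*z
∇×B = (5*x^2 - 12*y*z^2 + 5, -10*x*y - 5*y, -8*x + 5*z)
At (-3, -1, 1): (62, -25, 29).

(62, -25, 29)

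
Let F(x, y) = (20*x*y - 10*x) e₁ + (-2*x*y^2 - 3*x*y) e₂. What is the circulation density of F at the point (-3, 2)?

∂F₂/∂x = -2*y^2 - 3*y
∂F₁/∂y = 20*x
Scalar curl = -20*x - 2*y^2 - 3*y
At (-3, 2): 46.

46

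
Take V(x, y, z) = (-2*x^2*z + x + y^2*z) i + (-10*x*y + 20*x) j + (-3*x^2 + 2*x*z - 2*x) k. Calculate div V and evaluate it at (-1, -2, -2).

1

∂V₁/∂x = -4*x*z + 1
∂V₂/∂y = -10*x
∂V₃/∂z = 2*x
∇·V = -4*x*z - 8*x + 1
At (-1, -2, -2): 1.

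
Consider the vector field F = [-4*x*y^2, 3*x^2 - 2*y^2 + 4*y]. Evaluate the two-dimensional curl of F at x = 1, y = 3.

∂F₂/∂x = 6*x
∂F₁/∂y = -8*x*y
Scalar curl = 8*x*y + 6*x
At (1, 3): 30.

30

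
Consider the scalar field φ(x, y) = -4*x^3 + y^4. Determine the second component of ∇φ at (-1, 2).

32

(∇φ)_2 = ∂φ/∂y = 4*y^3
At (-1, 2): 32.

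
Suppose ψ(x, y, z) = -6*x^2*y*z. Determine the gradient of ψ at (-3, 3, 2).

(216, -108, -162)

∂ψ/∂x = -12*x*y*z
∂ψ/∂y = -6*x^2*z
∂ψ/∂z = -6*x^2*y
∇ψ = (-12*x*y*z, -6*x^2*z, -6*x^2*y)
At (-3, 3, 2): (216, -108, -162).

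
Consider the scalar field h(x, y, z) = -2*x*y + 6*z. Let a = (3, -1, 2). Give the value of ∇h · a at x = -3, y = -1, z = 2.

∂h/∂x = -2*y
∂h/∂y = -2*x
∂h/∂z = 6
∇h at (-3, -1, 2) = (2, 6, 6)
∇h · a = (2)(3) + (6)(-1) + (6)(2) = 12

12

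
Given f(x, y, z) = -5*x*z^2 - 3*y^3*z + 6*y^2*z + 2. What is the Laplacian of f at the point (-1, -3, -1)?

∂²f/∂x² = 0
∂²f/∂y² = 6*z*(-3*y + 2)
∂²f/∂z² = -10*x
∇²f = -10*x - 18*y*z + 12*z
At (-1, -3, -1): -56.

-56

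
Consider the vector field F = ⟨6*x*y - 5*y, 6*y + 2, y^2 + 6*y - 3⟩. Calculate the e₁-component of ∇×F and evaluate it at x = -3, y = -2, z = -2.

(∇×F)_1 = ∂F₃/∂y − ∂F₂/∂z
= 2*y + 6 − (0)
= 2*y + 6
At (-3, -2, -2): 2.

2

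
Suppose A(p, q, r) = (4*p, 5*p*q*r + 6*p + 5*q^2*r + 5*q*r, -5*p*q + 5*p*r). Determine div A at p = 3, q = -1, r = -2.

∂A₁/∂p = 4
∂A₂/∂q = 5*p*r + 10*q*r + 5*r
∂A₃/∂r = 5*p
∇·A = 5*p*r + 5*p + 10*q*r + 5*r + 4
At (3, -1, -2): -1.

-1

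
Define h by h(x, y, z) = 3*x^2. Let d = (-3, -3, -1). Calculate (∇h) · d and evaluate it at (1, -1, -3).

∂h/∂x = 6*x
∂h/∂y = 0
∂h/∂z = 0
∇h at (1, -1, -3) = (6, 0, 0)
∇h · d = (6)(-3) + (0)(-3) + (0)(-1) = -18

-18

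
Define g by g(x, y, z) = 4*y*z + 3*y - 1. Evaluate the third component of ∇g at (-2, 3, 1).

(∇g)_3 = ∂g/∂z = 4*y
At (-2, 3, 1): 12.

12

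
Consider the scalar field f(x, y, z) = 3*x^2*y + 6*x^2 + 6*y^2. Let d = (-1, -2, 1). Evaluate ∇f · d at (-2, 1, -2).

∂f/∂x = 6*x*y + 12*x
∂f/∂y = 3*x^2 + 12*y
∂f/∂z = 0
∇f at (-2, 1, -2) = (-36, 24, 0)
∇f · d = (-36)(-1) + (24)(-2) + (0)(1) = -12

-12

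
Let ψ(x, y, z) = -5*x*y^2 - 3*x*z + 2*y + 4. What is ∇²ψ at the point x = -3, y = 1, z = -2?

30

∂²ψ/∂x² = 0
∂²ψ/∂y² = -10*x
∂²ψ/∂z² = 0
∇²ψ = -10*x
At (-3, 1, -2): 30.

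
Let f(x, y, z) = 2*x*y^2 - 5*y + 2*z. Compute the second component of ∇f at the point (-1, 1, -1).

(∇f)_2 = ∂f/∂y = 4*x*y - 5
At (-1, 1, -1): -9.

-9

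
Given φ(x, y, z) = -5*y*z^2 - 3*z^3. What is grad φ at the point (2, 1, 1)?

∂φ/∂x = 0
∂φ/∂y = -5*z^2
∂φ/∂z = -10*y*z - 9*z^2
∇φ = (0, -5*z^2, -10*y*z - 9*z^2)
At (2, 1, 1): (0, -5, -19).

(0, -5, -19)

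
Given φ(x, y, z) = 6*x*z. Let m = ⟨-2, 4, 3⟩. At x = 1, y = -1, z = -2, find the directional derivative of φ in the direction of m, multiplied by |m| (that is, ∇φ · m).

42

∂φ/∂x = 6*z
∂φ/∂y = 0
∂φ/∂z = 6*x
∇φ at (1, -1, -2) = (-12, 0, 6)
∇φ · m = (-12)(-2) + (0)(4) + (6)(3) = 42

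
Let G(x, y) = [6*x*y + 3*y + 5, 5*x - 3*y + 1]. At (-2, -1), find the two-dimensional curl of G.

∂G₂/∂x = 5
∂G₁/∂y = 6*x + 3
Scalar curl = -6*x + 2
At (-2, -1): 14.

14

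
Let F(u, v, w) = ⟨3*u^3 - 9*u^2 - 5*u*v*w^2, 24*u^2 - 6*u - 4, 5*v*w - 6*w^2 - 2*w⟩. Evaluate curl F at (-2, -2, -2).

(-10, 80, -142)

(∇×F)₁ = ∂F₃/∂v − ∂F₂/∂w = 5*w
(∇×F)₂ = ∂F₁/∂w − ∂F₃/∂u = -10*u*v*w
(∇×F)₃ = ∂F₂/∂u − ∂F₁/∂v = 5*u*w^2 + 48*u - 6
∇×F = (5*w, -10*u*v*w, 5*u*w^2 + 48*u - 6)
At (-2, -2, -2): (-10, 80, -142).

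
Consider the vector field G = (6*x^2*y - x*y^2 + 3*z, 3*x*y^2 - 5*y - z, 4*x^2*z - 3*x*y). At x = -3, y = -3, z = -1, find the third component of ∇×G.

-9

(∇×G)_3 = ∂G₂/∂x − ∂G₁/∂y
= 3*y^2 − (6*x^2 - 2*x*y)
= -6*x^2 + 2*x*y + 3*y^2
At (-3, -3, -1): -9.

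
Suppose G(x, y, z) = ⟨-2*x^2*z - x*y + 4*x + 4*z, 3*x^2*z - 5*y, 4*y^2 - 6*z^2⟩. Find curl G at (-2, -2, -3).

(∇×G)₁ = ∂G₃/∂y − ∂G₂/∂z = -3*x^2 + 8*y
(∇×G)₂ = ∂G₁/∂z − ∂G₃/∂x = -2*x^2 + 4
(∇×G)₃ = ∂G₂/∂x − ∂G₁/∂y = 6*x*z + x
∇×G = (-3*x^2 + 8*y, -2*x^2 + 4, 6*x*z + x)
At (-2, -2, -3): (-28, -4, 34).

(-28, -4, 34)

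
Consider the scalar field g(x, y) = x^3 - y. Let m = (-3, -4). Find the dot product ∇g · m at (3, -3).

∂g/∂x = 3*x^2
∂g/∂y = -1
∇g at (3, -3) = (27, -1)
∇g · m = (27)(-3) + (-1)(-4) = -77

-77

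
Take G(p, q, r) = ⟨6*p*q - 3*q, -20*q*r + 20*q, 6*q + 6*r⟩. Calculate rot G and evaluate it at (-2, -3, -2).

(-54, 0, 15)

(∇×G)₁ = ∂G₃/∂q − ∂G₂/∂r = 20*q + 6
(∇×G)₂ = ∂G₁/∂r − ∂G₃/∂p = 0
(∇×G)₃ = ∂G₂/∂p − ∂G₁/∂q = -6*p + 3
∇×G = (20*q + 6, 0, -6*p + 3)
At (-2, -3, -2): (-54, 0, 15).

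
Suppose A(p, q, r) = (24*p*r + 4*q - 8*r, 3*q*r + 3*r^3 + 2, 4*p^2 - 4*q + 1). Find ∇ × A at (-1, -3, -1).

(-4, -24, -4)

(∇×A)₁ = ∂A₃/∂q − ∂A₂/∂r = -3*q - 9*r^2 - 4
(∇×A)₂ = ∂A₁/∂r − ∂A₃/∂p = 16*p - 8
(∇×A)₃ = ∂A₂/∂p − ∂A₁/∂q = -4
∇×A = (-3*q - 9*r^2 - 4, 16*p - 8, -4)
At (-1, -3, -1): (-4, -24, -4).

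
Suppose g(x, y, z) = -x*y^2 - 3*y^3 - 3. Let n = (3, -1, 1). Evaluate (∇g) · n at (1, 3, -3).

60

∂g/∂x = -y^2
∂g/∂y = -2*x*y - 9*y^2
∂g/∂z = 0
∇g at (1, 3, -3) = (-9, -87, 0)
∇g · n = (-9)(3) + (-87)(-1) + (0)(1) = 60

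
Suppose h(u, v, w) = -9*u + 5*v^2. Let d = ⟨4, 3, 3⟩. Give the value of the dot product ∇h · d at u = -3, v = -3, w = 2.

-126

∂h/∂u = -9
∂h/∂v = 10*v
∂h/∂w = 0
∇h at (-3, -3, 2) = (-9, -30, 0)
∇h · d = (-9)(4) + (-30)(3) + (0)(3) = -126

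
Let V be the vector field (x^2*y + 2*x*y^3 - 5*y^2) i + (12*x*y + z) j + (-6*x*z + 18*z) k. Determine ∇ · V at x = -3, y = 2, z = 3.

4

∂V₁/∂x = 2*x*y + 2*y^3
∂V₂/∂y = 12*x
∂V₃/∂z = -6*x + 18
∇·V = 2*x*y + 6*x + 2*y^3 + 18
At (-3, 2, 3): 4.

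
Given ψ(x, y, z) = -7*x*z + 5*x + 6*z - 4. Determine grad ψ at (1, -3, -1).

∂ψ/∂x = -7*z + 5
∂ψ/∂y = 0
∂ψ/∂z = -7*x + 6
∇ψ = (-7*z + 5, 0, -7*x + 6)
At (1, -3, -1): (12, 0, -1).

(12, 0, -1)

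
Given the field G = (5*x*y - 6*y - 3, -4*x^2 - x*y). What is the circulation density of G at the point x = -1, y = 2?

17

∂G₂/∂x = -8*x - y
∂G₁/∂y = 5*x - 6
Scalar curl = -13*x - y + 6
At (-1, 2): 17.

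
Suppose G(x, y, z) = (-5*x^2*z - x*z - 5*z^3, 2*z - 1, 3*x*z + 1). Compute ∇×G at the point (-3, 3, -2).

(-2, -96, 0)

(∇×G)₁ = ∂G₃/∂y − ∂G₂/∂z = -2
(∇×G)₂ = ∂G₁/∂z − ∂G₃/∂x = -5*x^2 - x - 15*z^2 - 3*z
(∇×G)₃ = ∂G₂/∂x − ∂G₁/∂y = 0
∇×G = (-2, -5*x^2 - x - 15*z^2 - 3*z, 0)
At (-3, 3, -2): (-2, -96, 0).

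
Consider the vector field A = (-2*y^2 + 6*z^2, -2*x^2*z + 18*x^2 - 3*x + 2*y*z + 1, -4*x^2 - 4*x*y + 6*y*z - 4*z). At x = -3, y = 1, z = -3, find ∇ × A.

(10, -56, -143)

(∇×A)₁ = ∂A₃/∂y − ∂A₂/∂z = 2*x^2 - 4*x - 2*y + 6*z
(∇×A)₂ = ∂A₁/∂z − ∂A₃/∂x = 8*x + 4*y + 12*z
(∇×A)₃ = ∂A₂/∂x − ∂A₁/∂y = -4*x*z + 36*x + 4*y - 3
∇×A = (2*x^2 - 4*x - 2*y + 6*z, 8*x + 4*y + 12*z, -4*x*z + 36*x + 4*y - 3)
At (-3, 1, -3): (10, -56, -143).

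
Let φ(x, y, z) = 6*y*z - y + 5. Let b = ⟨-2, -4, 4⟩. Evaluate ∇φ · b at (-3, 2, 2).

∂φ/∂x = 0
∂φ/∂y = 6*z - 1
∂φ/∂z = 6*y
∇φ at (-3, 2, 2) = (0, 11, 12)
∇φ · b = (0)(-2) + (11)(-4) + (12)(4) = 4

4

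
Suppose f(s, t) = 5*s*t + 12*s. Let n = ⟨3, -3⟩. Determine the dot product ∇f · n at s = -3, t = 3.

126

∂f/∂s = 5*t + 12
∂f/∂t = 5*s
∇f at (-3, 3) = (27, -15)
∇f · n = (27)(3) + (-15)(-3) = 126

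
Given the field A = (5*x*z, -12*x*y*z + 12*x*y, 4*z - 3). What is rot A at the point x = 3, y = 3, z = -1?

(∇×A)₁ = ∂A₃/∂y − ∂A₂/∂z = 12*x*y
(∇×A)₂ = ∂A₁/∂z − ∂A₃/∂x = 5*x
(∇×A)₃ = ∂A₂/∂x − ∂A₁/∂y = -12*y*z + 12*y
∇×A = (12*x*y, 5*x, -12*y*z + 12*y)
At (3, 3, -1): (108, 15, 72).

(108, 15, 72)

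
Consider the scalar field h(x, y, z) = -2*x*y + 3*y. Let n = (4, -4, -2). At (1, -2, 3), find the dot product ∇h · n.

∂h/∂x = -2*y
∂h/∂y = -2*x + 3
∂h/∂z = 0
∇h at (1, -2, 3) = (4, 1, 0)
∇h · n = (4)(4) + (1)(-4) + (0)(-2) = 12

12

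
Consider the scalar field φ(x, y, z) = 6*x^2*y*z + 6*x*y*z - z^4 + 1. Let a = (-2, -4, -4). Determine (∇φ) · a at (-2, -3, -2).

∂φ/∂x = 12*x*y*z + 6*y*z
∂φ/∂y = 6*x^2*z + 6*x*z
∂φ/∂z = 6*x^2*y + 6*x*y - 4*z^3
∇φ at (-2, -3, -2) = (-108, -24, -4)
∇φ · a = (-108)(-2) + (-24)(-4) + (-4)(-4) = 328

328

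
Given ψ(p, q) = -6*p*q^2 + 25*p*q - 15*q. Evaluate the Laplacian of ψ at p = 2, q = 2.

-24

∂²ψ/∂p² = 0
∂²ψ/∂q² = -12*p
∇²ψ = -12*p
At (2, 2): -24.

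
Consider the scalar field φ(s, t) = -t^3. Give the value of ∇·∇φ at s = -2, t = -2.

12

∂²φ/∂s² = 0
∂²φ/∂t² = -6*t
∇²φ = -6*t
At (-2, -2): 12.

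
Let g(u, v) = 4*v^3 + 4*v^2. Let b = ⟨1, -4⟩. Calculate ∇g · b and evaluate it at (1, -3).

-336

∂g/∂u = 0
∂g/∂v = 12*v^2 + 8*v
∇g at (1, -3) = (0, 84)
∇g · b = (0)(1) + (84)(-4) = -336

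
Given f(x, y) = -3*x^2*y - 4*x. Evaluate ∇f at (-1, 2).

∂f/∂x = -6*x*y - 4
∂f/∂y = -3*x^2
∇f = (-6*x*y - 4, -3*x^2)
At (-1, 2): (8, -3).

(8, -3)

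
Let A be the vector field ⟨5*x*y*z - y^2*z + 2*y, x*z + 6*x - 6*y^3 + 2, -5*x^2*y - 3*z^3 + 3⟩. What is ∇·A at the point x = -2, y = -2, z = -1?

∂A₁/∂x = 5*y*z
∂A₂/∂y = -18*y^2
∂A₃/∂z = -9*z^2
∇·A = -18*y^2 + 5*y*z - 9*z^2
At (-2, -2, -1): -71.

-71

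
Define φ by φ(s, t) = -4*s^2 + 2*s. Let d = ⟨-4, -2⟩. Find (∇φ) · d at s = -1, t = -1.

-40

∂φ/∂s = -8*s + 2
∂φ/∂t = 0
∇φ at (-1, -1) = (10, 0)
∇φ · d = (10)(-4) + (0)(-2) = -40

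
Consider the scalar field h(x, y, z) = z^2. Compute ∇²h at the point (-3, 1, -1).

2

∂²h/∂x² = 0
∂²h/∂y² = 0
∂²h/∂z² = 2
∇²h = 2
At (-3, 1, -1): 2.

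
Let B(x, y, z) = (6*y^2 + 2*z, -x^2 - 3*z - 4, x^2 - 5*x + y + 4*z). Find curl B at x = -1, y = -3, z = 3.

(∇×B)₁ = ∂B₃/∂y − ∂B₂/∂z = 4
(∇×B)₂ = ∂B₁/∂z − ∂B₃/∂x = -2*x + 7
(∇×B)₃ = ∂B₂/∂x − ∂B₁/∂y = -2*x - 12*y
∇×B = (4, -2*x + 7, -2*x - 12*y)
At (-1, -3, 3): (4, 9, 38).

(4, 9, 38)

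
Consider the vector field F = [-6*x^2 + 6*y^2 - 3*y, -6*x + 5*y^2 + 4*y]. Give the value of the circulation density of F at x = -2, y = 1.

∂F₂/∂x = -6
∂F₁/∂y = 12*y - 3
Scalar curl = -12*y - 3
At (-2, 1): -15.

-15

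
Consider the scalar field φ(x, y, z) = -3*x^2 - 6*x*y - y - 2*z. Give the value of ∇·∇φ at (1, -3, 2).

-6

∂²φ/∂x² = -6
∂²φ/∂y² = 0
∂²φ/∂z² = 0
∇²φ = -6
At (1, -3, 2): -6.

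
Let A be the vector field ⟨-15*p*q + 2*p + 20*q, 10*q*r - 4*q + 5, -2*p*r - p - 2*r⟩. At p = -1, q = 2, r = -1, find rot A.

(∇×A)₁ = ∂A₃/∂q − ∂A₂/∂r = -10*q
(∇×A)₂ = ∂A₁/∂r − ∂A₃/∂p = 2*r + 1
(∇×A)₃ = ∂A₂/∂p − ∂A₁/∂q = 15*p - 20
∇×A = (-10*q, 2*r + 1, 15*p - 20)
At (-1, 2, -1): (-20, -1, -35).

(-20, -1, -35)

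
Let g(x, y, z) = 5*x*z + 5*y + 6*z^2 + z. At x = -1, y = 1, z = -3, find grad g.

∂g/∂x = 5*z
∂g/∂y = 5
∂g/∂z = 5*x + 12*z + 1
∇g = (5*z, 5, 5*x + 12*z + 1)
At (-1, 1, -3): (-15, 5, -40).

(-15, 5, -40)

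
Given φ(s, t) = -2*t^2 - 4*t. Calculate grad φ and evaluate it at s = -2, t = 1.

∂φ/∂s = 0
∂φ/∂t = -4*t - 4
∇φ = (0, -4*t - 4)
At (-2, 1): (0, -8).

(0, -8)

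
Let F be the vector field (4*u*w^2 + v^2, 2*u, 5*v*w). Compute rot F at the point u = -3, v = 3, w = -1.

(∇×F)₁ = ∂F₃/∂v − ∂F₂/∂w = 5*w
(∇×F)₂ = ∂F₁/∂w − ∂F₃/∂u = 8*u*w
(∇×F)₃ = ∂F₂/∂u − ∂F₁/∂v = -2*v + 2
∇×F = (5*w, 8*u*w, -2*v + 2)
At (-3, 3, -1): (-5, 24, -4).

(-5, 24, -4)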